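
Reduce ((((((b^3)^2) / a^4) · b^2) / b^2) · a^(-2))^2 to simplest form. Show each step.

((((((b^3)^2) / a^4) · b^2) / b^2) · a^(-2))^2
= ((((((b^3)^2) / a^4) · b^2) / b^2)^2) · ((a^(-2))^2)    [power of a product]
= ((((((b^3)^2) / a^4) · b^2)^2) / ((b^2)^2)) · ((a^(-2))^2)    [power of a quotient]
= ((((((b^3)^2) / a^4)^2) · ((b^2)^2)) / ((b^2)^2)) · ((a^(-2))^2)    [power of a product]
= ((((((b^3)^2)^2) / ((a^4)^2)) · ((b^2)^2)) / ((b^2)^2)) · ((a^(-2))^2)    [power of a quotient]
= (((((b^3)^4) / ((a^4)^2)) · ((b^2)^2)) / ((b^2)^2)) · ((a^(-2))^2)    [power of a power]
= ((((b^12) / ((a^4)^2)) · ((b^2)^2)) / ((b^2)^2)) · ((a^(-2))^2)    [power of a power]
= (((b^12 / a^8) · ((b^2)^2)) / ((b^2)^2)) · ((a^(-2))^2)    [power of a power]
= (((b^12 / a^8) · b^4) / ((b^2)^2)) · ((a^(-2))^2)    [power of a power]
= (((b^12 / a^8) · b^4) / b^4) · ((a^(-2))^2)    [power of a power]
= (((b^12 / a^8) · b^4) / b^4) · a^(-4)    [power of a power]
= a^(-12)b^12    [quotient of powers; product of powers]

a^(-12)b^12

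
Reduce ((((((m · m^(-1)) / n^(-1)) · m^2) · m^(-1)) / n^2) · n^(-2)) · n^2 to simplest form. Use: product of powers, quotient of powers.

((((((m · m^(-1)) / n^(-1)) · m^2) · m^(-1)) / n^2) · n^(-2)) · n^2
= (((((m^0 / n^(-1)) · m^2) · m^(-1)) / n^2) · n^(-2)) · n^2    [product of powers]
= mn^(-1)    [quotient of powers; product of powers]

mn^(-1)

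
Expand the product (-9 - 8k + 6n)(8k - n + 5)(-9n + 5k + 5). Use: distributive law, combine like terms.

1483kn - 880k^2 - 785k - 381n^2 + 600n - 225 + 856k^2n - 320k^3 - 534kn^2 + 54n^3

(-9 - 8k + 6n)(8k - n + 5)(-9n + 5k + 5)
= (-72k + 9n - 45 - 64k^2 + 8kn - 40k + 48kn - 6n^2 + 30n)(-9n + 5k + 5)    [distributive law]
= (-112k + 39n - 45 - 64k^2 + 56kn - 6n^2)(-9n + 5k + 5)    [combine like terms]
= 1008kn - 560k^2 - 560k - 351n^2 + 195kn + 195n + 405n - 225k - 225 + 576k^2n - 320k^3 - 320k^2 - 504kn^2 + 280k^2n + 280kn + 54n^3 - 30kn^2 - 30n^2    [distributive law]
= 1483kn - 880k^2 - 785k - 381n^2 + 600n - 225 + 856k^2n - 320k^3 - 534kn^2 + 54n^3    [combine like terms]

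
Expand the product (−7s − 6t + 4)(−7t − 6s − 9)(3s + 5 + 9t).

(−7s − 6t + 4)(−7t − 6s − 9)(3s + 5 + 9t)
= (49st + 42s^2 + 63s + 42t^2 + 36st + 54t − 28t − 24s − 36)(3s + 5 + 9t)    [distributive law]
= (85st + 42s^2 + 39s + 42t^2 + 26t − 36)(3s + 5 + 9t)    [combine like terms]
= 255s^2t + 425st + 765st^2 + 126s^3 + 210s^2 + 378s^2t + 117s^2 + 195s + 351st + 126st^2 + 210t^2 + 378t^3 + 78st + 130t + 234t^2 − 108s − 180 − 324t    [distributive law]
= 633s^2t + 854st + 891st^2 + 126s^3 + 327s^2 + 87s + 444t^2 + 378t^3 − 194t − 180    [combine like terms]

633s^2t + 854st + 891st^2 + 126s^3 + 327s^2 + 87s + 444t^2 + 378t^3 − 194t − 180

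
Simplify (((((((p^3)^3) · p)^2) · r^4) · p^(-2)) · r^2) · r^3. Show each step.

(((((((p^3)^3) · p)^2) · r^4) · p^(-2)) · r^2) · r^3
= (((((((p^3)^3)^2) · (p^2)) · r^4) · p^(-2)) · r^2) · r^3    [power of a product]
= ((((((p^3)^6) · (p^2)) · r^4) · p^(-2)) · r^2) · r^3    [power of a power]
= ((((p^18 · (p^2)) · r^4) · p^(-2)) · r^2) · r^3    [power of a power]
= (((p^20 · r^4) · p^(-2)) · r^2) · r^3    [product of powers]
= p^18r^9    [product of powers]

p^18r^9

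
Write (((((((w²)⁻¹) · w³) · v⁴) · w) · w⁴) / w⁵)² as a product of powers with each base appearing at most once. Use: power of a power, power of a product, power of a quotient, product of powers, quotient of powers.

v⁸w²

(((((((w²)⁻¹) · w³) · v⁴) · w) · w⁴) / w⁵)²
= (((((((w²)⁻¹) · w³) · v⁴) · w) · w⁴)²) / ((w⁵)²)    [power of a quotient]
= (((((((w²)⁻¹) · w³) · v⁴) · w)²) · ((w⁴)²)) / ((w⁵)²)    [power of a product]
= (((((((w²)⁻¹) · w³) · v⁴)²) · (w²)) · ((w⁴)²)) / ((w⁵)²)    [power of a product]
= (((((((w²)⁻¹) · w³)²) · ((v⁴)²)) · (w²)) · ((w⁴)²)) / ((w⁵)²)    [power of a product]
= (((((((w²)⁻¹)²) · ((w³)²)) · ((v⁴)²)) · (w²)) · ((w⁴)²)) / ((w⁵)²)    [power of a product]
= ((((((w²)⁻²) · ((w³)²)) · ((v⁴)²)) · (w²)) · ((w⁴)²)) / ((w⁵)²)    [power of a power]
= ((((w⁻⁴ · ((w³)²)) · ((v⁴)²)) · (w²)) · ((w⁴)²)) / ((w⁵)²)    [power of a power]
= ((((w⁻⁴ · w⁶) · ((v⁴)²)) · (w²)) · ((w⁴)²)) / ((w⁵)²)    [power of a power]
= (((w² · ((v⁴)²)) · (w²)) · ((w⁴)²)) / ((w⁵)²)    [product of powers]
= (((w² · v⁸) · (w²)) · ((w⁴)²)) / ((w⁵)²)    [power of a power]
= (((w² · v⁸) · w²) · w⁸) / ((w⁵)²)    [power of a power]
= (((w² · v⁸) · w²) · w⁸) / w¹⁰    [power of a power]
= v⁸w²    [quotient of powers; product of powers]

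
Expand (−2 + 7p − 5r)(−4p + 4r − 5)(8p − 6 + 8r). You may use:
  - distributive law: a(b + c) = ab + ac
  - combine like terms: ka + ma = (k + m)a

−48p^2 + 242p − 368pr − 22r + 256r^2 − 60 − 224p^3 + 160p^2r + 224pr^2 − 160r^3

(−2 + 7p − 5r)(−4p + 4r − 5)(8p − 6 + 8r)
= (8p − 8r + 10 − 28p^2 + 28pr − 35p + 20pr − 20r^2 + 25r)(8p − 6 + 8r)    [distributive law]
= (−27p + 17r + 10 − 28p^2 + 48pr − 20r^2)(8p − 6 + 8r)    [combine like terms]
= −216p^2 + 162p − 216pr + 136pr − 102r + 136r^2 + 80p − 60 + 80r − 224p^3 + 168p^2 − 224p^2r + 384p^2r − 288pr + 384pr^2 − 160pr^2 + 120r^2 − 160r^3    [distributive law]
= −48p^2 + 242p − 368pr − 22r + 256r^2 − 60 − 224p^3 + 160p^2r + 224pr^2 − 160r^3    [combine like terms]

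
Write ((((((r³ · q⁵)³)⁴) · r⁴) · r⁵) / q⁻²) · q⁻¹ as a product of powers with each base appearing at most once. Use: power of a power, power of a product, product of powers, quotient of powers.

((((((r³ · q⁵)³)⁴) · r⁴) · r⁵) / q⁻²) · q⁻¹
= (((((r³ · q⁵)¹²) · r⁴) · r⁵) / q⁻²) · q⁻¹    [power of a power]
= ((((((r³)¹²) · ((q⁵)¹²)) · r⁴) · r⁵) / q⁻²) · q⁻¹    [power of a product]
= ((((r³⁶ · ((q⁵)¹²)) · r⁴) · r⁵) / q⁻²) · q⁻¹    [power of a power]
= ((((r³⁶ · q⁶⁰) · r⁴) · r⁵) / q⁻²) · q⁻¹    [power of a power]
= q⁶¹·r⁴⁵    [quotient of powers; product of powers]

q⁶¹·r⁴⁵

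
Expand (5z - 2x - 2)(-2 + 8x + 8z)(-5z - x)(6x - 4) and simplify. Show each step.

(5z - 2x - 2)(-2 + 8x + 8z)(-5z - x)(6x - 4)
= (-10z + 40xz + 40z^2 + 4x - 16x^2 - 16xz + 4 - 16x - 16z)(-5z - x)(6x - 4)    [distributive law]
= (-26z + 24xz + 40z^2 - 12x - 16x^2 + 4)(-5z - x)(6x - 4)    [combine like terms]
= (130z^2 + 26xz - 120xz^2 - 24x^2z - 200z^3 - 40xz^2 + 60xz + 12x^2 + 80x^2z + 16x^3 - 20z - 4x)(6x - 4)    [distributive law]
= (130z^2 + 86xz - 160xz^2 + 56x^2z - 200z^3 + 12x^2 + 16x^3 - 20z - 4x)(6x - 4)    [combine like terms]
= 780xz^2 - 520z^2 + 516x^2z - 344xz - 960x^2z^2 + 640xz^2 + 336x^3z - 224x^2z - 1200xz^3 + 800z^3 + 72x^3 - 48x^2 + 96x^4 - 64x^3 - 120xz + 80z - 24x^2 + 16x    [distributive law]
= 1420xz^2 - 520z^2 + 292x^2z - 464xz - 960x^2z^2 + 336x^3z - 1200xz^3 + 800z^3 + 8x^3 - 72x^2 + 96x^4 + 80z + 16x    [combine like terms]

1420xz^2 - 520z^2 + 292x^2z - 464xz - 960x^2z^2 + 336x^3z - 1200xz^3 + 800z^3 + 8x^3 - 72x^2 + 96x^4 + 80z + 16x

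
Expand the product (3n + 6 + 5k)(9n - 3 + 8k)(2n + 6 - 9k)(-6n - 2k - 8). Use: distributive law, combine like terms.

(3n + 6 + 5k)(9n - 3 + 8k)(2n + 6 - 9k)(-6n - 2k - 8)
= (27n² - 9n + 24kn + 54n - 18 + 48k + 45kn - 15k + 40k²)(2n + 6 - 9k)(-6n - 2k - 8)    [distributive law]
= (27n² + 45n + 69kn - 18 + 33k + 40k²)(2n + 6 - 9k)(-6n - 2k - 8)    [combine like terms]
= (54n³ + 162n² - 243kn² + 90n² + 270n - 405kn + 138kn² + 414kn - 621k²n - 36n - 108 + 162k + 66kn + 198k - 297k² + 80k²n + 240k² - 360k³)(-6n - 2k - 8)    [distributive law]
= (54n³ + 252n² - 105kn² + 234n + 75kn - 541k²n - 108 + 360k - 57k² - 360k³)(-6n - 2k - 8)    [combine like terms]
= -324n⁴ - 108kn³ - 432n³ - 1512n³ - 504kn² - 2016n² + 630kn³ + 210k²n² + 840kn² - 1404n² - 468kn - 1872n - 450kn² - 150k²n - 600kn + 3246k²n² + 1082k³n + 4328k²n + 648n + 216k + 864 - 2160kn - 720k² - 2880k + 342k²n + 114k³ + 456k² + 2160k³n + 720k⁴ + 2880k³    [distributive law]
= -324n⁴ + 522kn³ - 1944n³ - 114kn² - 3420n² + 3456k²n² - 3228kn - 1224n + 4520k²n + 3242k³n - 2664k + 864 - 264k² + 2994k³ + 720k⁴    [combine like terms]

-324n⁴ + 522kn³ - 1944n³ - 114kn² - 3420n² + 3456k²n² - 3228kn - 1224n + 4520k²n + 3242k³n - 2664k + 864 - 264k² + 2994k³ + 720k⁴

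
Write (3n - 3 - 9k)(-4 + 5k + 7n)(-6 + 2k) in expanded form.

198n + 222kn - 96k²n - 126n² + 42kn² - 72 - 102k + 312k² - 90k³

(3n - 3 - 9k)(-4 + 5k + 7n)(-6 + 2k)
= (-12n + 15kn + 21n² + 12 - 15k - 21n + 36k - 45k² - 63kn)(-6 + 2k)    [distributive law]
= (-33n - 48kn + 21n² + 12 + 21k - 45k²)(-6 + 2k)    [combine like terms]
= 198n - 66kn + 288kn - 96k²n - 126n² + 42kn² - 72 + 24k - 126k + 42k² + 270k² - 90k³    [distributive law]
= 198n + 222kn - 96k²n - 126n² + 42kn² - 72 - 102k + 312k² - 90k³    [combine like terms]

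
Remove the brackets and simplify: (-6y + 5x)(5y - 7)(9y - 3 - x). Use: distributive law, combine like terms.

(-6y + 5x)(5y - 7)(9y - 3 - x)
= (-30y² + 42y + 25xy - 35x)(9y - 3 - x)    [distributive law]
= -270y³ + 90y² + 30xy² + 378y² - 126y - 42xy + 225xy² - 75xy - 25x²y - 315xy + 105x + 35x²    [distributive law]
= -270y³ + 468y² + 255xy² - 126y - 432xy - 25x²y + 105x + 35x²    [combine like terms]

-270y³ + 468y² + 255xy² - 126y - 432xy - 25x²y + 105x + 35x²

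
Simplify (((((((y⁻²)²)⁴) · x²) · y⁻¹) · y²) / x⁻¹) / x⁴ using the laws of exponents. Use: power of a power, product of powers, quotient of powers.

(((((((y⁻²)²)⁴) · x²) · y⁻¹) · y²) / x⁻¹) / x⁴
= ((((((y⁻²)⁸) · x²) · y⁻¹) · y²) / x⁻¹) / x⁴    [power of a power]
= ((((y⁻¹⁶ · x²) · y⁻¹) · y²) / x⁻¹) / x⁴    [power of a power]
= x⁻¹y⁻¹⁵    [quotient of powers; product of powers]

x⁻¹y⁻¹⁵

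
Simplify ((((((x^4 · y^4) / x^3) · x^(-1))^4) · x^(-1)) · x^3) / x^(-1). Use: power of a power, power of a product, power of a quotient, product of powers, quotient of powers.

((((((x^4 · y^4) / x^3) · x^(-1))^4) · x^(-1)) · x^3) / x^(-1)
= ((((((x^4 · y^4) / x^3)^4) · ((x^(-1))^4)) · x^(-1)) · x^3) / x^(-1)    [power of a product]
= ((((((x^4 · y^4)^4) / ((x^3)^4)) · ((x^(-1))^4)) · x^(-1)) · x^3) / x^(-1)    [power of a quotient]
= (((((((x^4)^4) · ((y^4)^4)) / ((x^3)^4)) · ((x^(-1))^4)) · x^(-1)) · x^3) / x^(-1)    [power of a product]
= (((((x^16 · ((y^4)^4)) / ((x^3)^4)) · ((x^(-1))^4)) · x^(-1)) · x^3) / x^(-1)    [power of a power]
= (((((x^16 · y^16) / ((x^3)^4)) · ((x^(-1))^4)) · x^(-1)) · x^3) / x^(-1)    [power of a power]
= (((((x^16 · y^16) / x^12) · ((x^(-1))^4)) · x^(-1)) · x^3) / x^(-1)    [power of a power]
= (((((x^16 · y^16) / x^12) · x^(-4)) · x^(-1)) · x^3) / x^(-1)    [power of a power]
= x^3y^16    [quotient of powers; product of powers]

x^3y^16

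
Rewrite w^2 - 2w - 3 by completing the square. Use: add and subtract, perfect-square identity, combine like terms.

w^2 - 2w - 3
= w^2 - 2w + 1 - 1 - 3    [add and subtract 1]
= (w - 1)^2 - 1 - 3    [perfect-square identity]
= (w - 1)^2 - 4    [combine constants]

(w - 1)^2 - 4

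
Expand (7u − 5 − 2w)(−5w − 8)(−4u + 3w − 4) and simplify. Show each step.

(7u − 5 − 2w)(−5w − 8)(−4u + 3w − 4)
= (−35uw − 56u + 25w + 40 + 10w² + 16w)(−4u + 3w − 4)    [distributive law]
= (−35uw − 56u + 41w + 40 + 10w²)(−4u + 3w − 4)    [combine like terms]
= 140u²w − 105uw² + 140uw + 224u² − 168uw + 224u − 164uw + 123w² − 164w − 160u + 120w − 160 − 40uw² + 30w³ − 40w²    [distributive law]
= 140u²w − 145uw² − 192uw + 224u² + 64u + 83w² − 44w − 160 + 30w³    [combine like terms]

140u²w − 145uw² − 192uw + 224u² + 64u + 83w² − 44w − 160 + 30w³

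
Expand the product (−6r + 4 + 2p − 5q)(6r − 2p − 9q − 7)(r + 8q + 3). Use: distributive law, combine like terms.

(−6r + 4 + 2p − 5q)(6r − 2p − 9q − 7)(r + 8q + 3)
= (−36r² + 12pr + 54qr + 42r + 24r − 8p − 36q − 28 + 12pr − 4p² − 18pq − 14p − 30qr + 10pq + 45q² + 35q)(r + 8q + 3)    [distributive law]
= (−36r² + 24pr + 24qr + 66r − 22p − q − 28 − 4p² − 8pq + 45q²)(r + 8q + 3)    [combine like terms]
= −36r³ − 288qr² − 108r² + 24pr² + 192pqr + 72pr + 24qr² + 192q²r + 72qr + 66r² + 528qr + 198r − 22pr − 176pq − 66p − qr − 8q² − 3q − 28r − 224q − 84 − 4p²r − 32p²q − 12p² − 8pqr − 64pq² − 24pq + 45q²r + 360q³ + 135q²    [distributive law]
= −36r³ − 264qr² − 42r² + 24pr² + 184pqr + 50pr + 237q²r + 599qr + 170r − 200pq − 66p + 127q² − 227q − 84 − 4p²r − 32p²q − 12p² − 64pq² + 360q³    [combine like terms]

−36r³ − 264qr² − 42r² + 24pr² + 184pqr + 50pr + 237q²r + 599qr + 170r − 200pq − 66p + 127q² − 227q − 84 − 4p²r − 32p²q − 12p² − 64pq² + 360q³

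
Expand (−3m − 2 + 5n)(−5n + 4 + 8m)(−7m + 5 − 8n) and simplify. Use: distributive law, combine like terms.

−193m²n + 289mn − 265mn² + 76m² − 84m + 168m³ + 214n − 365n² − 40 + 200n³

(−3m − 2 + 5n)(−5n + 4 + 8m)(−7m + 5 − 8n)
= (15mn − 12m − 24m² + 10n − 8 − 16m − 25n² + 20n + 40mn)(−7m + 5 − 8n)    [distributive law]
= (55mn − 28m − 24m² + 30n − 8 − 25n²)(−7m + 5 − 8n)    [combine like terms]
= −385m²n + 275mn − 440mn² + 196m² − 140m + 224mn + 168m³ − 120m² + 192m²n − 210mn + 150n − 240n² + 56m − 40 + 64n + 175mn² − 125n² + 200n³    [distributive law]
= −193m²n + 289mn − 265mn² + 76m² − 84m + 168m³ + 214n − 365n² − 40 + 200n³    [combine like terms]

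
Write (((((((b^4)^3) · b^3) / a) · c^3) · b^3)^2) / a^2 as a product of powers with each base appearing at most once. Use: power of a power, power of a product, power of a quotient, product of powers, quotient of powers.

a^(-4)·b^36·c^6

(((((((b^4)^3) · b^3) / a) · c^3) · b^3)^2) / a^2
= (((((((b^4)^3) · b^3) / a) · c^3)^2) · ((b^3)^2)) / a^2    [power of a product]
= (((((((b^4)^3) · b^3) / a)^2) · ((c^3)^2)) · ((b^3)^2)) / a^2    [power of a product]
= (((((((b^4)^3) · b^3)^2) / (a^2)) · ((c^3)^2)) · ((b^3)^2)) / a^2    [power of a quotient]
= (((((((b^4)^3)^2) · ((b^3)^2)) / (a^2)) · ((c^3)^2)) · ((b^3)^2)) / a^2    [power of a product]
= ((((((b^4)^6) · ((b^3)^2)) / (a^2)) · ((c^3)^2)) · ((b^3)^2)) / a^2    [power of a power]
= ((((b^24 · ((b^3)^2)) / (a^2)) · ((c^3)^2)) · ((b^3)^2)) / a^2    [power of a power]
= ((((b^24 · b^6) / (a^2)) · ((c^3)^2)) · ((b^3)^2)) / a^2    [power of a power]
= (((b^30 / (a^2)) · ((c^3)^2)) · ((b^3)^2)) / a^2    [product of powers]
= (((b^30 / a^2) · c^6) · ((b^3)^2)) / a^2    [power of a power]
= (((b^30 / a^2) · c^6) · b^6) / a^2    [power of a power]
= a^(-4)·b^36·c^6    [quotient of powers; product of powers]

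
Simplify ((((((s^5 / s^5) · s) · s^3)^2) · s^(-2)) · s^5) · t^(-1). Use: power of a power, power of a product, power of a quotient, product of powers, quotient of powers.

s^11t^(-1)

((((((s^5 / s^5) · s) · s^3)^2) · s^(-2)) · s^5) · t^(-1)
= ((((((s^5 / s^5) · s)^2) · ((s^3)^2)) · s^(-2)) · s^5) · t^(-1)    [power of a product]
= ((((((s^5 / s^5)^2) · (s^2)) · ((s^3)^2)) · s^(-2)) · s^5) · t^(-1)    [power of a product]
= (((((((s^5)^2) / ((s^5)^2)) · (s^2)) · ((s^3)^2)) · s^(-2)) · s^5) · t^(-1)    [power of a quotient]
= (((((s^10 / ((s^5)^2)) · (s^2)) · ((s^3)^2)) · s^(-2)) · s^5) · t^(-1)    [power of a power]
= (((((s^10 / s^10) · (s^2)) · ((s^3)^2)) · s^(-2)) · s^5) · t^(-1)    [power of a power]
= ((((s^0 · (s^2)) · ((s^3)^2)) · s^(-2)) · s^5) · t^(-1)    [quotient of powers]
= (((s^2 · ((s^3)^2)) · s^(-2)) · s^5) · t^(-1)    [product of powers]
= (((s^2 · s^6) · s^(-2)) · s^5) · t^(-1)    [power of a power]
= ((s^8 · s^(-2)) · s^5) · t^(-1)    [product of powers]
= (s^6 · s^5) · t^(-1)    [product of powers]
= s^11 · t^(-1)    [product of powers]
= s^11t^(-1)    [rearrange]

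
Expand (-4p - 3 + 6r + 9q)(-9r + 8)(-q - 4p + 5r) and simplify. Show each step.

288pqr - 144p^2r + 396pr^2 - 256pq + 128p^2 - 460pr + 285qr + 375r^2 + 24q + 96p - 120r - 351qr^2 - 270r^3 + 81q^2r - 72q^2

(-4p - 3 + 6r + 9q)(-9r + 8)(-q - 4p + 5r)
= (36pr - 32p + 27r - 24 - 54r^2 + 48r - 81qr + 72q)(-q - 4p + 5r)    [distributive law]
= (36pr - 32p + 75r - 24 - 54r^2 - 81qr + 72q)(-q - 4p + 5r)    [combine like terms]
= -36pqr - 144p^2r + 180pr^2 + 32pq + 128p^2 - 160pr - 75qr - 300pr + 375r^2 + 24q + 96p - 120r + 54qr^2 + 216pr^2 - 270r^3 + 81q^2r + 324pqr - 405qr^2 - 72q^2 - 288pq + 360qr    [distributive law]
= 288pqr - 144p^2r + 396pr^2 - 256pq + 128p^2 - 460pr + 285qr + 375r^2 + 24q + 96p - 120r - 351qr^2 - 270r^3 + 81q^2r - 72q^2    [combine like terms]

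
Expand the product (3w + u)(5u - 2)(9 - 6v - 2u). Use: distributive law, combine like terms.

147uw - 90uvw - 30u^2w - 54w + 36vw + 49u^2 - 30u^2v - 10u^3 - 18u + 12uv

(3w + u)(5u - 2)(9 - 6v - 2u)
= (15uw - 6w + 5u^2 - 2u)(9 - 6v - 2u)    [distributive law]
= 135uw - 90uvw - 30u^2w - 54w + 36vw + 12uw + 45u^2 - 30u^2v - 10u^3 - 18u + 12uv + 4u^2    [distributive law]
= 147uw - 90uvw - 30u^2w - 54w + 36vw + 49u^2 - 30u^2v - 10u^3 - 18u + 12uv    [combine like terms]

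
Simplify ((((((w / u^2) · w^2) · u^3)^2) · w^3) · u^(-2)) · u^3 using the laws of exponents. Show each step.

((((((w / u^2) · w^2) · u^3)^2) · w^3) · u^(-2)) · u^3
= ((((((w / u^2) · w^2)^2) · ((u^3)^2)) · w^3) · u^(-2)) · u^3    [power of a product]
= ((((((w / u^2)^2) · ((w^2)^2)) · ((u^3)^2)) · w^3) · u^(-2)) · u^3    [power of a product]
= ((((((w^2) / ((u^2)^2)) · ((w^2)^2)) · ((u^3)^2)) · w^3) · u^(-2)) · u^3    [power of a quotient]
= (((((w^2 / u^4) · ((w^2)^2)) · ((u^3)^2)) · w^3) · u^(-2)) · u^3    [power of a power]
= (((((w^2 / u^4) · w^4) · ((u^3)^2)) · w^3) · u^(-2)) · u^3    [power of a power]
= (((((w^2 / u^4) · w^4) · u^6) · w^3) · u^(-2)) · u^3    [power of a power]
= u^3·w^9    [quotient of powers; product of powers]

u^3·w^9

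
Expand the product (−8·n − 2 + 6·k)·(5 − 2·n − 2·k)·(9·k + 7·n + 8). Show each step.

−54·k·n − 124·n^2 − 358·n + 172·k·n^2 + 112·n^3 − 48·k^2·n + 182·k − 80 + 210·k^2 − 108·k^3

(−8·n − 2 + 6·k)·(5 − 2·n − 2·k)·(9·k + 7·n + 8)
= (−40·n + 16·n^2 + 16·k·n − 10 + 4·n + 4·k + 30·k − 12·k·n − 12·k^2)·(9·k + 7·n + 8)    [distributive law]
= (−36·n + 16·n^2 + 4·k·n − 10 + 34·k − 12·k^2)·(9·k + 7·n + 8)    [combine like terms]
= −324·k·n − 252·n^2 − 288·n + 144·k·n^2 + 112·n^3 + 128·n^2 + 36·k^2·n + 28·k·n^2 + 32·k·n − 90·k − 70·n − 80 + 306·k^2 + 238·k·n + 272·k − 108·k^3 − 84·k^2·n − 96·k^2    [distributive law]
= −54·k·n − 124·n^2 − 358·n + 172·k·n^2 + 112·n^3 − 48·k^2·n + 182·k − 80 + 210·k^2 − 108·k^3    [combine like terms]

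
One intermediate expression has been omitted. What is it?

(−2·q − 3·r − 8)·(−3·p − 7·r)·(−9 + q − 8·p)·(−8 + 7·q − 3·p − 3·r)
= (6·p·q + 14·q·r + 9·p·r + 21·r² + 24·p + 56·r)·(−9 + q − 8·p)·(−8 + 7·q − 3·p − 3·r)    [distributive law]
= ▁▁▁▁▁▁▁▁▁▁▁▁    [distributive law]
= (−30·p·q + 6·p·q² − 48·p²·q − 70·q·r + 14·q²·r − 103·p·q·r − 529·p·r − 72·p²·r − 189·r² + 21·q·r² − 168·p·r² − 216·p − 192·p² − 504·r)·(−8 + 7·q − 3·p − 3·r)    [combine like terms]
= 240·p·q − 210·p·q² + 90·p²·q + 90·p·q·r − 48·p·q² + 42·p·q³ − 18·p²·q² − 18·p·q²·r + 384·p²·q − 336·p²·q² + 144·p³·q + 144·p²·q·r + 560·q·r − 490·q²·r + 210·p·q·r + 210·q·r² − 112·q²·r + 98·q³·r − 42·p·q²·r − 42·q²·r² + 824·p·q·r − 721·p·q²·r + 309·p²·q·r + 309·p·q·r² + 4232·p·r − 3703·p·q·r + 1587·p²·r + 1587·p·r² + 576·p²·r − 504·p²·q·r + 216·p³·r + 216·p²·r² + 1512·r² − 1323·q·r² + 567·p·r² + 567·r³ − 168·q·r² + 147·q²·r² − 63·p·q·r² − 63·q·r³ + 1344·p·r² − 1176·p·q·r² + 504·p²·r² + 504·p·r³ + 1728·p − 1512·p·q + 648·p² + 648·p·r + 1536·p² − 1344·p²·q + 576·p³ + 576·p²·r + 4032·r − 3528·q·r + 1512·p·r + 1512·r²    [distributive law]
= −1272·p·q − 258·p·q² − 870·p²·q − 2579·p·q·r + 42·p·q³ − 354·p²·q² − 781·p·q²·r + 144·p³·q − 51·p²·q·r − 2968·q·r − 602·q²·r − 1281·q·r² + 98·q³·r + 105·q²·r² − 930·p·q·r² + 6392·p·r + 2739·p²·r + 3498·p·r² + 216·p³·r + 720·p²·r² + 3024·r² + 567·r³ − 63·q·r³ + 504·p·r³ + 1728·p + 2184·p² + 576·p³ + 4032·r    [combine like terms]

By distributive law:

(−54·p·q + 6·p·q² − 48·p²·q − 126·q·r + 14·q²·r − 112·p·q·r − 81·p·r + 9·p·q·r − 72·p²·r − 189·r² + 21·q·r² − 168·p·r² − 216·p + 24·p·q − 192·p² − 504·r + 56·q·r − 448·p·r)·(−8 + 7·q − 3·p − 3·r)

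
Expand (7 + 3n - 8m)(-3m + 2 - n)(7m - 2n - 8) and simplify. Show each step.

(7 + 3n - 8m)(-3m + 2 - n)(7m - 2n - 8)
= (-21m + 14 - 7n - 9mn + 6n - 3n^2 + 24m^2 - 16m + 8mn)(7m - 2n - 8)    [distributive law]
= (-37m + 14 - n - mn - 3n^2 + 24m^2)(7m - 2n - 8)    [combine like terms]
= -259m^2 + 74mn + 296m + 98m - 28n - 112 - 7mn + 2n^2 + 8n - 7m^2n + 2mn^2 + 8mn - 21mn^2 + 6n^3 + 24n^2 + 168m^3 - 48m^2n - 192m^2    [distributive law]
= -451m^2 + 75mn + 394m - 20n - 112 + 26n^2 - 55m^2n - 19mn^2 + 6n^3 + 168m^3    [combine like terms]

-451m^2 + 75mn + 394m - 20n - 112 + 26n^2 - 55m^2n - 19mn^2 + 6n^3 + 168m^3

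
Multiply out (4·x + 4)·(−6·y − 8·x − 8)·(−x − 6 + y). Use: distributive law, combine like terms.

(4·x + 4)·(−6·y − 8·x − 8)·(−x − 6 + y)
= (−24·x·y − 32·x² − 32·x − 24·y − 32·x − 32)·(−x − 6 + y)    [distributive law]
= (−24·x·y − 32·x² − 64·x − 24·y − 32)·(−x − 6 + y)    [combine like terms]
= 24·x²·y + 144·x·y − 24·x·y² + 32·x³ + 192·x² − 32·x²·y + 64·x² + 384·x − 64·x·y + 24·x·y + 144·y − 24·y² + 32·x + 192 − 32·y    [distributive law]
= −8·x²·y + 104·x·y − 24·x·y² + 32·x³ + 256·x² + 416·x + 112·y − 24·y² + 192    [combine like terms]

−8·x²·y + 104·x·y − 24·x·y² + 32·x³ + 256·x² + 416·x + 112·y − 24·y² + 192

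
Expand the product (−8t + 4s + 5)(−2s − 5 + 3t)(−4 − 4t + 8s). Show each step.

448st − 304st² + 256s²t − 120t − 124t² + 96t³ − 208s² − 64s³ − 80s + 100

(−8t + 4s + 5)(−2s − 5 + 3t)(−4 − 4t + 8s)
= (16st + 40t − 24t² − 8s² − 20s + 12st − 10s − 25 + 15t)(−4 − 4t + 8s)    [distributive law]
= (28st + 55t − 24t² − 8s² − 30s − 25)(−4 − 4t + 8s)    [combine like terms]
= −112st − 112st² + 224s²t − 220t − 220t² + 440st + 96t² + 96t³ − 192st² + 32s² + 32s²t − 64s³ + 120s + 120st − 240s² + 100 + 100t − 200s    [distributive law]
= 448st − 304st² + 256s²t − 120t − 124t² + 96t³ − 208s² − 64s³ − 80s + 100    [combine like terms]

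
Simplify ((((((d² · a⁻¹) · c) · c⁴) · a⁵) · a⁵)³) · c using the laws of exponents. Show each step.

a²⁷c¹⁶d⁶

((((((d² · a⁻¹) · c) · c⁴) · a⁵) · a⁵)³) · c
= ((((((d² · a⁻¹) · c) · c⁴) · a⁵)³) · ((a⁵)³)) · c    [power of a product]
= ((((((d² · a⁻¹) · c) · c⁴)³) · ((a⁵)³)) · ((a⁵)³)) · c    [power of a product]
= ((((((d² · a⁻¹) · c)³) · ((c⁴)³)) · ((a⁵)³)) · ((a⁵)³)) · c    [power of a product]
= ((((((d² · a⁻¹)³) · (c³)) · ((c⁴)³)) · ((a⁵)³)) · ((a⁵)³)) · c    [power of a product]
= (((((((d²)³) · ((a⁻¹)³)) · (c³)) · ((c⁴)³)) · ((a⁵)³)) · ((a⁵)³)) · c    [power of a product]
= (((((d⁶ · ((a⁻¹)³)) · (c³)) · ((c⁴)³)) · ((a⁵)³)) · ((a⁵)³)) · c    [power of a power]
= (((((d⁶ · a⁻³) · (c³)) · ((c⁴)³)) · ((a⁵)³)) · ((a⁵)³)) · c    [power of a power]
= (((((d⁶ · a⁻³) · c³) · c¹²) · ((a⁵)³)) · ((a⁵)³)) · c    [power of a power]
= (((((d⁶ · a⁻³) · c³) · c¹²) · a¹⁵) · ((a⁵)³)) · c    [power of a power]
= (((((d⁶ · a⁻³) · c³) · c¹²) · a¹⁵) · a¹⁵) · c    [power of a power]
= a²⁷c¹⁶d⁶    [product of powers]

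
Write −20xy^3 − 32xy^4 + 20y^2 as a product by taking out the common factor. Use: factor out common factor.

−20xy^3 − 32xy^4 + 20y^2
= 4(−5xy^3 − 8xy^4 + 5y^2)    [factor out 4]
= 4y^2(−5xy − 8xy^2 + 5)    [factor out y^2]

4y^2(−5xy − 8xy^2 + 5)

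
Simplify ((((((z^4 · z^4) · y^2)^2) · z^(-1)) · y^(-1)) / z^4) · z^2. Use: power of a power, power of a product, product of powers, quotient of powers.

y^3z^13

((((((z^4 · z^4) · y^2)^2) · z^(-1)) · y^(-1)) / z^4) · z^2
= ((((((z^4 · z^4)^2) · ((y^2)^2)) · z^(-1)) · y^(-1)) / z^4) · z^2    [power of a product]
= (((((((z^4)^2) · ((z^4)^2)) · ((y^2)^2)) · z^(-1)) · y^(-1)) / z^4) · z^2    [power of a product]
= (((((z^8 · ((z^4)^2)) · ((y^2)^2)) · z^(-1)) · y^(-1)) / z^4) · z^2    [power of a power]
= (((((z^8 · z^8) · ((y^2)^2)) · z^(-1)) · y^(-1)) / z^4) · z^2    [power of a power]
= ((((z^16 · ((y^2)^2)) · z^(-1)) · y^(-1)) / z^4) · z^2    [product of powers]
= ((((z^16 · y^4) · z^(-1)) · y^(-1)) / z^4) · z^2    [power of a power]
= y^3z^13    [quotient of powers; product of powers]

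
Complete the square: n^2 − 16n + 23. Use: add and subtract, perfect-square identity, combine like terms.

(n − 8)^2 − 41

n^2 − 16n + 23
= n^2 − 16n + 64 − 64 + 23    [add and subtract 64]
= (n − 8)^2 − 64 + 23    [perfect-square identity]
= (n − 8)^2 − 41    [combine constants]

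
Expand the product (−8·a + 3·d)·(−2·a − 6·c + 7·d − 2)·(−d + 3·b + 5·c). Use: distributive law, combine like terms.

−16·a^2·d + 48·a^2·b + 80·a^2·c − 358·a·c·d + 144·a·b·c + 240·a·c^2 + 62·a·d^2 − 186·a·b·d − 16·a·d + 48·a·b + 80·a·c + 123·c·d^2 − 54·b·c·d − 90·c^2·d − 21·d^3 + 63·b·d^2 + 6·d^2 − 18·b·d − 30·c·d

(−8·a + 3·d)·(−2·a − 6·c + 7·d − 2)·(−d + 3·b + 5·c)
= (16·a^2 + 48·a·c − 56·a·d + 16·a − 6·a·d − 18·c·d + 21·d^2 − 6·d)·(−d + 3·b + 5·c)    [distributive law]
= (16·a^2 + 48·a·c − 62·a·d + 16·a − 18·c·d + 21·d^2 − 6·d)·(−d + 3·b + 5·c)    [combine like terms]
= −16·a^2·d + 48·a^2·b + 80·a^2·c − 48·a·c·d + 144·a·b·c + 240·a·c^2 + 62·a·d^2 − 186·a·b·d − 310·a·c·d − 16·a·d + 48·a·b + 80·a·c + 18·c·d^2 − 54·b·c·d − 90·c^2·d − 21·d^3 + 63·b·d^2 + 105·c·d^2 + 6·d^2 − 18·b·d − 30·c·d    [distributive law]
= −16·a^2·d + 48·a^2·b + 80·a^2·c − 358·a·c·d + 144·a·b·c + 240·a·c^2 + 62·a·d^2 − 186·a·b·d − 16·a·d + 48·a·b + 80·a·c + 123·c·d^2 − 54·b·c·d − 90·c^2·d − 21·d^3 + 63·b·d^2 + 6·d^2 − 18·b·d − 30·c·d    [combine like terms]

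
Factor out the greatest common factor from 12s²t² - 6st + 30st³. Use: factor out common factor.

12s²t² - 6st + 30st³
= 6(2s²t² - st + 5st³)    [factor out 6]
= 6st(2st - 1 + 5t²)    [factor out st]

6st(2st - 1 + 5t²)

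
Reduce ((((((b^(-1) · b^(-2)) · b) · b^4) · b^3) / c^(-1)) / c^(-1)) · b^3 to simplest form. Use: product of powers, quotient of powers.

((((((b^(-1) · b^(-2)) · b) · b^4) · b^3) / c^(-1)) / c^(-1)) · b^3
= (((((b^(-3) · b) · b^4) · b^3) / c^(-1)) / c^(-1)) · b^3    [product of powers]
= ((((b^(-2) · b^4) · b^3) / c^(-1)) / c^(-1)) · b^3    [product of powers]
= (((b^2 · b^3) / c^(-1)) / c^(-1)) · b^3    [product of powers]
= ((b^5 / c^(-1)) / c^(-1)) · b^3    [product of powers]
= b^8c^2    [quotient of powers; product of powers]

b^8c^2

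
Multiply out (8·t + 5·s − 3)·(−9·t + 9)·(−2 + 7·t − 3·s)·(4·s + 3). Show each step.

(8·t + 5·s − 3)·(−9·t + 9)·(−2 + 7·t − 3·s)·(4·s + 3)
= (−72·t^2 + 72·t − 45·s·t + 45·s + 27·t − 27)·(−2 + 7·t − 3·s)·(4·s + 3)    [distributive law]
= (−72·t^2 + 99·t − 45·s·t + 45·s − 27)·(−2 + 7·t − 3·s)·(4·s + 3)    [combine like terms]
= (144·t^2 − 504·t^3 + 216·s·t^2 − 198·t + 693·t^2 − 297·s·t + 90·s·t − 315·s·t^2 + 135·s^2·t − 90·s + 315·s·t − 135·s^2 + 54 − 189·t + 81·s)·(4·s + 3)    [distributive law]
= (837·t^2 − 504·t^3 − 99·s·t^2 − 387·t + 108·s·t + 135·s^2·t − 9·s − 135·s^2 + 54)·(4·s + 3)    [combine like terms]
= 3348·s·t^2 + 2511·t^2 − 2016·s·t^3 − 1512·t^3 − 396·s^2·t^2 − 297·s·t^2 − 1548·s·t − 1161·t + 432·s^2·t + 324·s·t + 540·s^3·t + 405·s^2·t − 36·s^2 − 27·s − 540·s^3 − 405·s^2 + 216·s + 162    [distributive law]
= 3051·s·t^2 + 2511·t^2 − 2016·s·t^3 − 1512·t^3 − 396·s^2·t^2 − 1224·s·t − 1161·t + 837·s^2·t + 540·s^3·t − 441·s^2 + 189·s − 540·s^3 + 162    [combine like terms]

3051·s·t^2 + 2511·t^2 − 2016·s·t^3 − 1512·t^3 − 396·s^2·t^2 − 1224·s·t − 1161·t + 837·s^2·t + 540·s^3·t − 441·s^2 + 189·s − 540·s^3 + 162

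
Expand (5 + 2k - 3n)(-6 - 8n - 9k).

(5 + 2k - 3n)(-6 - 8n - 9k)
= -30 - 40n - 45k - 12k - 16kn - 18k^2 + 18n + 24n^2 + 27kn    [distributive law]
= -30 - 22n - 57k + 11kn - 18k^2 + 24n^2    [combine like terms]

-30 - 22n - 57k + 11kn - 18k^2 + 24n^2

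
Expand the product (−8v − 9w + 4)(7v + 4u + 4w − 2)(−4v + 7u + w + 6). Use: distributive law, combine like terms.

224v^3 − 264uv^2 + 324v^2w − 512v^2 − 224u^2v − 553uvw + 52uv + 49vw^2 − 662vw + 296v − 252u^2w − 288uw^2 + 38uw − 36w^3 − 182w^2 + 196w + 112u^2 + 40u − 48

(−8v − 9w + 4)(7v + 4u + 4w − 2)(−4v + 7u + w + 6)
= (−56v^2 − 32uv − 32vw + 16v − 63vw − 36uw − 36w^2 + 18w + 28v + 16u + 16w − 8)(−4v + 7u + w + 6)    [distributive law]
= (−56v^2 − 32uv − 95vw + 44v − 36uw − 36w^2 + 34w + 16u − 8)(−4v + 7u + w + 6)    [combine like terms]
= 224v^3 − 392uv^2 − 56v^2w − 336v^2 + 128uv^2 − 224u^2v − 32uvw − 192uv + 380v^2w − 665uvw − 95vw^2 − 570vw − 176v^2 + 308uv + 44vw + 264v + 144uvw − 252u^2w − 36uw^2 − 216uw + 144vw^2 − 252uw^2 − 36w^3 − 216w^2 − 136vw + 238uw + 34w^2 + 204w − 64uv + 112u^2 + 16uw + 96u + 32v − 56u − 8w − 48    [distributive law]
= 224v^3 − 264uv^2 + 324v^2w − 512v^2 − 224u^2v − 553uvw + 52uv + 49vw^2 − 662vw + 296v − 252u^2w − 288uw^2 + 38uw − 36w^3 − 182w^2 + 196w + 112u^2 + 40u − 48    [combine like terms]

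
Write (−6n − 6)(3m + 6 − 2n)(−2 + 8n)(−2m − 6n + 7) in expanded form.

(−6n − 6)(3m + 6 − 2n)(−2 + 8n)(−2m − 6n + 7)
= (−18mn − 36n + 12n² − 18m − 36 + 12n)(−2 + 8n)(−2m − 6n + 7)    [distributive law]
= (−18mn − 24n + 12n² − 18m − 36)(−2 + 8n)(−2m − 6n + 7)    [combine like terms]
= (36mn − 144mn² + 48n − 192n² − 24n² + 96n³ + 36m − 144mn + 72 − 288n)(−2m − 6n + 7)    [distributive law]
= (−108mn − 144mn² − 240n − 216n² + 96n³ + 36m + 72)(−2m − 6n + 7)    [combine like terms]
= 216m²n + 648mn² − 756mn + 288m²n² + 864mn³ − 1008mn² + 480mn + 1440n² − 1680n + 432mn² + 1296n³ − 1512n² − 192mn³ − 576n⁴ + 672n³ − 72m² − 216mn + 252m − 144m − 432n + 504    [distributive law]
= 216m²n + 72mn² − 492mn + 288m²n² + 672mn³ − 72n² − 2112n + 1968n³ − 576n⁴ − 72m² + 108m + 504    [combine like terms]

216m²n + 72mn² − 492mn + 288m²n² + 672mn³ − 72n² − 2112n + 1968n³ − 576n⁴ − 72m² + 108m + 504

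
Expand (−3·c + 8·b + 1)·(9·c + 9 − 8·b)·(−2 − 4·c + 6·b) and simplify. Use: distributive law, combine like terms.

126·c^2 + 108·c^3 − 546·b·c^2 − 556·b·c + 832·b^2·c − 74·b + 512·b^2 − 384·b^3 − 18

(−3·c + 8·b + 1)·(9·c + 9 − 8·b)·(−2 − 4·c + 6·b)
= (−27·c^2 − 27·c + 24·b·c + 72·b·c + 72·b − 64·b^2 + 9·c + 9 − 8·b)·(−2 − 4·c + 6·b)    [distributive law]
= (−27·c^2 − 18·c + 96·b·c + 64·b − 64·b^2 + 9)·(−2 − 4·c + 6·b)    [combine like terms]
= 54·c^2 + 108·c^3 − 162·b·c^2 + 36·c + 72·c^2 − 108·b·c − 192·b·c − 384·b·c^2 + 576·b^2·c − 128·b − 256·b·c + 384·b^2 + 128·b^2 + 256·b^2·c − 384·b^3 − 18 − 36·c + 54·b    [distributive law]
= 126·c^2 + 108·c^3 − 546·b·c^2 − 556·b·c + 832·b^2·c − 74·b + 512·b^2 − 384·b^3 − 18    [combine like terms]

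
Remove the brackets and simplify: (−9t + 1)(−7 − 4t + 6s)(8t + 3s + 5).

(−9t + 1)(−7 − 4t + 6s)(8t + 3s + 5)
= (63t + 36t² − 54st − 7 − 4t + 6s)(8t + 3s + 5)    [distributive law]
= (59t + 36t² − 54st − 7 + 6s)(8t + 3s + 5)    [combine like terms]
= 472t² + 177st + 295t + 288t³ + 108st² + 180t² − 432st² − 162s²t − 270st − 56t − 21s − 35 + 48st + 18s² + 30s    [distributive law]
= 652t² − 45st + 239t + 288t³ − 324st² − 162s²t + 9s − 35 + 18s²    [combine like terms]

652t² − 45st + 239t + 288t³ − 324st² − 162s²t + 9s − 35 + 18s²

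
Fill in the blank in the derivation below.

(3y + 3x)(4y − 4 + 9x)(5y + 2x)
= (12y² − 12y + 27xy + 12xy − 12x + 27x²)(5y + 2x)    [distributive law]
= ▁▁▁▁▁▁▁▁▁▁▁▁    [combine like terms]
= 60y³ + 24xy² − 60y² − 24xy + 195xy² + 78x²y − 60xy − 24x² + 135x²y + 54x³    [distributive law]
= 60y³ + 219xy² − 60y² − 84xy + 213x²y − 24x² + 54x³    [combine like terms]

By combine like terms:

(12y² − 12y + 39xy − 12x + 27x²)(5y + 2x)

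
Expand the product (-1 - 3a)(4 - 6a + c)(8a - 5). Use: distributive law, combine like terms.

-2a + 20 - 138a^2 + 7ac + 5c + 144a^3 - 24a^2c

(-1 - 3a)(4 - 6a + c)(8a - 5)
= (-4 + 6a - c - 12a + 18a^2 - 3ac)(8a - 5)    [distributive law]
= (-4 - 6a - c + 18a^2 - 3ac)(8a - 5)    [combine like terms]
= -32a + 20 - 48a^2 + 30a - 8ac + 5c + 144a^3 - 90a^2 - 24a^2c + 15ac    [distributive law]
= -2a + 20 - 138a^2 + 7ac + 5c + 144a^3 - 24a^2c    [combine like terms]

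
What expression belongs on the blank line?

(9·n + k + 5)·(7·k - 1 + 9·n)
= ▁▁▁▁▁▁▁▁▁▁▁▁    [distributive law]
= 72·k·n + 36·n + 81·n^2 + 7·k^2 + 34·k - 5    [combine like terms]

By distributive law:

63·k·n - 9·n + 81·n^2 + 7·k^2 - k + 9·k·n + 35·k - 5 + 45·n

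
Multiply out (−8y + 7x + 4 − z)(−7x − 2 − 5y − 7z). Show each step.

21xy − 4y + 40y² + 61yz − 49x² − 42x − 42xz − 8 − 26z + 7z²

(−8y + 7x + 4 − z)(−7x − 2 − 5y − 7z)
= 56xy + 16y + 40y² + 56yz − 49x² − 14x − 35xy − 49xz − 28x − 8 − 20y − 28z + 7xz + 2z + 5yz + 7z²    [distributive law]
= 21xy − 4y + 40y² + 61yz − 49x² − 42x − 42xz − 8 − 26z + 7z²    [combine like terms]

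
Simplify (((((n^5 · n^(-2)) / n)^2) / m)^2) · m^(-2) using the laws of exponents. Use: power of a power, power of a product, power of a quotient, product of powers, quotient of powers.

(((((n^5 · n^(-2)) / n)^2) / m)^2) · m^(-2)
= (((((n^5 · n^(-2)) / n)^2)^2) / (m^2)) · m^(-2)    [power of a quotient]
= ((((n^5 · n^(-2)) / n)^4) / (m^2)) · m^(-2)    [power of a power]
= ((((n^5 · n^(-2))^4) / (n^4)) / (m^2)) · m^(-2)    [power of a quotient]
= (((((n^5)^4) · ((n^(-2))^4)) / (n^4)) / (m^2)) · m^(-2)    [power of a product]
= (((n^20 · ((n^(-2))^4)) / (n^4)) / (m^2)) · m^(-2)    [power of a power]
= (((n^20 · n^(-8)) / (n^4)) / (m^2)) · m^(-2)    [power of a power]
= ((n^12 / (n^4)) / (m^2)) · m^(-2)    [product of powers]
= (n^8 / (m^2)) · m^(-2)    [quotient of powers]
= m^(-4)·n^8    [quotient of powers]

m^(-4)·n^8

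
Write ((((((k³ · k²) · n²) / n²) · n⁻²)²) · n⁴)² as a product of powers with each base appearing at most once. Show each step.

((((((k³ · k²) · n²) / n²) · n⁻²)²) · n⁴)²
= ((((((k³ · k²) · n²) / n²) · n⁻²)²)²) · ((n⁴)²)    [power of a product]
= (((((k³ · k²) · n²) / n²) · n⁻²)⁴) · ((n⁴)²)    [power of a power]
= (((((k³ · k²) · n²) / n²)⁴) · ((n⁻²)⁴)) · ((n⁴)²)    [power of a product]
= (((((k³ · k²) · n²)⁴) / ((n²)⁴)) · ((n⁻²)⁴)) · ((n⁴)²)    [power of a quotient]
= (((((k³ · k²)⁴) · ((n²)⁴)) / ((n²)⁴)) · ((n⁻²)⁴)) · ((n⁴)²)    [power of a product]
= ((((((k³)⁴) · ((k²)⁴)) · ((n²)⁴)) / ((n²)⁴)) · ((n⁻²)⁴)) · ((n⁴)²)    [power of a product]
= ((((k¹² · ((k²)⁴)) · ((n²)⁴)) / ((n²)⁴)) · ((n⁻²)⁴)) · ((n⁴)²)    [power of a power]
= ((((k¹² · k⁸) · ((n²)⁴)) / ((n²)⁴)) · ((n⁻²)⁴)) · ((n⁴)²)    [power of a power]
= (((k²⁰ · ((n²)⁴)) / ((n²)⁴)) · ((n⁻²)⁴)) · ((n⁴)²)    [product of powers]
= (((k²⁰ · n⁸) / ((n²)⁴)) · ((n⁻²)⁴)) · ((n⁴)²)    [power of a power]
= (((k²⁰ · n⁸) / n⁸) · ((n⁻²)⁴)) · ((n⁴)²)    [power of a power]
= (((k²⁰ · n⁸) / n⁸) · n⁻⁸) · ((n⁴)²)    [power of a power]
= (((k²⁰ · n⁸) / n⁸) · n⁻⁸) · n⁸    [power of a power]
= k²⁰    [quotient of powers; product of powers]

k²⁰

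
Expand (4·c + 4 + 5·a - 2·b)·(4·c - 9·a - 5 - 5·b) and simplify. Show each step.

(4·c + 4 + 5·a - 2·b)·(4·c - 9·a - 5 - 5·b)
= 16·c^2 - 36·a·c - 20·c - 20·b·c + 16·c - 36·a - 20 - 20·b + 20·a·c - 45·a^2 - 25·a - 25·a·b - 8·b·c + 18·a·b + 10·b + 10·b^2    [distributive law]
= 16·c^2 - 16·a·c - 4·c - 28·b·c - 61·a - 20 - 10·b - 45·a^2 - 7·a·b + 10·b^2    [combine like terms]

16·c^2 - 16·a·c - 4·c - 28·b·c - 61·a - 20 - 10·b - 45·a^2 - 7·a·b + 10·b^2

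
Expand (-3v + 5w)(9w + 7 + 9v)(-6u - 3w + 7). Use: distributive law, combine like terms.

-108uvw - 54vw^2 + 189vw + 126uv - 147v + 162uv^2 + 81v^2w - 189v^2 - 270uw^2 - 135w^3 + 210w^2 - 210uw + 245w

(-3v + 5w)(9w + 7 + 9v)(-6u - 3w + 7)
= (-27vw - 21v - 27v^2 + 45w^2 + 35w + 45vw)(-6u - 3w + 7)    [distributive law]
= (18vw - 21v - 27v^2 + 45w^2 + 35w)(-6u - 3w + 7)    [combine like terms]
= -108uvw - 54vw^2 + 126vw + 126uv + 63vw - 147v + 162uv^2 + 81v^2w - 189v^2 - 270uw^2 - 135w^3 + 315w^2 - 210uw - 105w^2 + 245w    [distributive law]
= -108uvw - 54vw^2 + 189vw + 126uv - 147v + 162uv^2 + 81v^2w - 189v^2 - 270uw^2 - 135w^3 + 210w^2 - 210uw + 245w    [combine like terms]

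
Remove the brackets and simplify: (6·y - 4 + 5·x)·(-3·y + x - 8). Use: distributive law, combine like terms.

-18·y^2 - 9·x·y - 36·y - 44·x + 32 + 5·x^2

(6·y - 4 + 5·x)·(-3·y + x - 8)
= -18·y^2 + 6·x·y - 48·y + 12·y - 4·x + 32 - 15·x·y + 5·x^2 - 40·x    [distributive law]
= -18·y^2 - 9·x·y - 36·y - 44·x + 32 + 5·x^2    [combine like terms]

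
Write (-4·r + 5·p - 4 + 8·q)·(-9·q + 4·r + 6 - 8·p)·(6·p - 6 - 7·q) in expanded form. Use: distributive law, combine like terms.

44·p·q·r - 128·q·r - 476·q^2·r - 96·p·r^2 + 96·r^2 + 112·q·r^2 - 552·p·r + 240·r + 312·p^2·r - 374·p^2·q + 724·p·q + 331·p·q^2 + 612·p^2 - 516·p - 240·p^3 - 336·q - 156·q^2 + 144 + 504·q^3

(-4·r + 5·p - 4 + 8·q)·(-9·q + 4·r + 6 - 8·p)·(6·p - 6 - 7·q)
= (36·q·r - 16·r^2 - 24·r + 32·p·r - 45·p·q + 20·p·r + 30·p - 40·p^2 + 36·q - 16·r - 24 + 32·p - 72·q^2 + 32·q·r + 48·q - 64·p·q)·(6·p - 6 - 7·q)    [distributive law]
= (68·q·r - 16·r^2 - 40·r + 52·p·r - 109·p·q + 62·p - 40·p^2 + 84·q - 24 - 72·q^2)·(6·p - 6 - 7·q)    [combine like terms]
= 408·p·q·r - 408·q·r - 476·q^2·r - 96·p·r^2 + 96·r^2 + 112·q·r^2 - 240·p·r + 240·r + 280·q·r + 312·p^2·r - 312·p·r - 364·p·q·r - 654·p^2·q + 654·p·q + 763·p·q^2 + 372·p^2 - 372·p - 434·p·q - 240·p^3 + 240·p^2 + 280·p^2·q + 504·p·q - 504·q - 588·q^2 - 144·p + 144 + 168·q - 432·p·q^2 + 432·q^2 + 504·q^3    [distributive law]
= 44·p·q·r - 128·q·r - 476·q^2·r - 96·p·r^2 + 96·r^2 + 112·q·r^2 - 552·p·r + 240·r + 312·p^2·r - 374·p^2·q + 724·p·q + 331·p·q^2 + 612·p^2 - 516·p - 240·p^3 - 336·q - 156·q^2 + 144 + 504·q^3    [combine like terms]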